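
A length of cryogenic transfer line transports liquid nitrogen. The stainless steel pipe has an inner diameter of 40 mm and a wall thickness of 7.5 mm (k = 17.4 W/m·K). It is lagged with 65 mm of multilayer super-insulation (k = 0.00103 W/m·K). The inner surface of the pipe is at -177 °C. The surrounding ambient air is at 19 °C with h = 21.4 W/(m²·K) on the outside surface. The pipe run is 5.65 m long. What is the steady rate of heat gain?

Q ≈ 5.91 W

Treating each annulus and film as a series resistance:
R_stainless steel pipe wall = ln(27.5/20)/(2π×17.4×5.65) = 5.155×10^-4 K/W
R_multilayer super-insulation = ln(92.5/27.5)/(2π×0.00103×5.65) = 33.17 K/W
R_outer film = 1/(h_o·2πr_oL) = 1/(21.4×2π×0.0925×5.65) = 0.01423 K/W
R_total = 33.19 K/W
Q = ΔT/R_total = 196/33.19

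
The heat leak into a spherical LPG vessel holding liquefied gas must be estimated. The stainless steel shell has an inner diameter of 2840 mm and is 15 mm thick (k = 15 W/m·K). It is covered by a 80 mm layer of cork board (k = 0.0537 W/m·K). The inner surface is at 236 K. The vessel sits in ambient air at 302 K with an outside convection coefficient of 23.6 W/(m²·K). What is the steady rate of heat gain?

Q ≈ 1180 W

Each spherical layer contributes R = (1/r_i − 1/r_o)/(4πk):
R_stainless steel shell = (1/1.42 − 1/1.435)/(4π×15) = 3.905×10^-5 K/W
R_cork board = (1/1.435 − 1/1.515)/(4π×0.0537) = 0.05453 K/W
R_outer film = 1/(h·4πr_o²) = 1/(23.6×4π×1.515²) = 0.001469 K/W
R_total = 0.05604 K/W
Q = ΔT/R_total = 66/0.05604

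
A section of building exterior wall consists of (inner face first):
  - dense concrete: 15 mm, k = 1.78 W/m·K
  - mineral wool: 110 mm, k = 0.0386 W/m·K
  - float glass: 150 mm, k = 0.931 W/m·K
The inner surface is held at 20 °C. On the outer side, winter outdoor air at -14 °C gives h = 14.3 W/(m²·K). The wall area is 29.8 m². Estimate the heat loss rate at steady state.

Series thermal resistances:
R_dense concrete = L/(kA) = 0.015/(1.78×29.8) = 2.828×10^-4 K/W
R_mineral wool = L/(kA) = 0.11/(0.0386×29.8) = 0.09563 K/W
R_float glass = L/(kA) = 0.15/(0.931×29.8) = 0.005407 K/W
R_outer film = 1/(h_o·A) = 1/(14.3×29.8) = 0.002347 K/W
R_total = 0.1037 K/W
Q = ΔT / R_total = 34 / 0.1037

Q ≈ 328 W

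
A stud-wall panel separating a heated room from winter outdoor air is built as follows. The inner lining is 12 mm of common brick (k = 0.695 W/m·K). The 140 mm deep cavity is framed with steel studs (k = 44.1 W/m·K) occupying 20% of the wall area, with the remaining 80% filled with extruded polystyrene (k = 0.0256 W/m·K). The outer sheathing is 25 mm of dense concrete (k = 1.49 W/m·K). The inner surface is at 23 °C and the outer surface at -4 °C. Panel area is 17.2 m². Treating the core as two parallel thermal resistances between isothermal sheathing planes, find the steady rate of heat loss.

Q ≈ 9310 W

Sheathing layers in series; stud and cavity paths in parallel between them.
R_inner = 0.012/(0.695×17.2) = 0.001004 K/W
R_stud  = 0.14/(44.1×0.2×17.2) = 9.228×10^-4 K/W
R_cav   = 0.14/(0.0256×0.8×17.2) = 0.3974 K/W
1/R_core = 1/R_stud + 1/R_cav → R_core = 9.207×10^-4 K/W
R_outer = 0.025/(1.49×17.2) = 9.755×10^-4 K/W
R_total = 0.0029 K/W
Q = ΔT/R_total = 27/0.0029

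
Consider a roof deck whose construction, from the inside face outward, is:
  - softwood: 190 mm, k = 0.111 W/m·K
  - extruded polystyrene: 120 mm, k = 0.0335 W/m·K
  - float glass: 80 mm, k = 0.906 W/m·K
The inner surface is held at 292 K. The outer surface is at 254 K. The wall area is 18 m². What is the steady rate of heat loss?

Model the wall as resistances in series:
R_softwood = L/(kA) = 0.19/(0.111×18) = 0.0951 K/W
R_extruded polystyrene = L/(kA) = 0.12/(0.0335×18) = 0.199 K/W
R_float glass = L/(kA) = 0.08/(0.906×18) = 0.004906 K/W
R_total = 0.299 K/W
Q = ΔT / R_total = 38 / 0.299

Q ≈ 127 W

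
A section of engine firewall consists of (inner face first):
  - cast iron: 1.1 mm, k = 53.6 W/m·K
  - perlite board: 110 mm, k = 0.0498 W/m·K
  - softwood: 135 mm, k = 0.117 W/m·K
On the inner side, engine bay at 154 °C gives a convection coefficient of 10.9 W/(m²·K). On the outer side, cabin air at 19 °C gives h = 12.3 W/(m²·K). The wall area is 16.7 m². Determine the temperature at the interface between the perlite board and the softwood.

T ≈ 66.2 °C

Using the resistance-network approach (series):
R_inner film = 1/(h_i·A) = 1/(10.9×16.7) = 0.005494 K/W
R_cast iron = L/(kA) = 0.0011/(53.6×16.7) = 1.229×10^-6 K/W
R_perlite board = L/(kA) = 0.11/(0.0498×16.7) = 0.1323 K/W
R_softwood = L/(kA) = 0.135/(0.117×16.7) = 0.06909 K/W
R_outer film = 1/(h_o·A) = 1/(12.3×16.7) = 0.004868 K/W
R_total = 0.2117 K/W;  Q = ΔT/R_total = 135/0.2117 = 637.6 W
T_interface = T_inner − Q·ΣR(inner→interface) = 154 − 638×0.1378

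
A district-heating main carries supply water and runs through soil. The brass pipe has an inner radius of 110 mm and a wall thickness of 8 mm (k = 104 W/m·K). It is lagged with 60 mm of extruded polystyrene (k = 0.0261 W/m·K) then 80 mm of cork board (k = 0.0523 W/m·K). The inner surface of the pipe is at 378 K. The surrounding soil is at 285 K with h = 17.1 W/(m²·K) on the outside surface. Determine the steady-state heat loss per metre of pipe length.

Cylindrical conduction, so R = ln(r₂/r₁)/(2πkL) per layer, in series:
R_brass pipe wall = ln(118/110)/(2π×104×1) = 1.074×10^-4 K/W
R_extruded polystyrene = ln(178/118)/(2π×0.0261×1) = 2.507 K/W
R_cork board = ln(258/178)/(2π×0.0523×1) = 1.13 K/W
R_outer film = 1/(h_o·2πr_oL) = 1/(17.1×2π×0.258×1) = 0.03607 K/W
R_total = 3.673 K/W
Q = ΔT/R_total = 93/3.673

q′ ≈ 25.3 W/m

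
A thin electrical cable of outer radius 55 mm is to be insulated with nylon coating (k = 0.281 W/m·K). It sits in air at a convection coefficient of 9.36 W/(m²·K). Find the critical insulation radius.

For a cylinder r_cr = k/h = 0.281/9.36
r_cr = 30 mm; since the bare radius (55 mm) is above r_cr, any added insulation will reduce heat loss.

r_cr ≈ 30 mm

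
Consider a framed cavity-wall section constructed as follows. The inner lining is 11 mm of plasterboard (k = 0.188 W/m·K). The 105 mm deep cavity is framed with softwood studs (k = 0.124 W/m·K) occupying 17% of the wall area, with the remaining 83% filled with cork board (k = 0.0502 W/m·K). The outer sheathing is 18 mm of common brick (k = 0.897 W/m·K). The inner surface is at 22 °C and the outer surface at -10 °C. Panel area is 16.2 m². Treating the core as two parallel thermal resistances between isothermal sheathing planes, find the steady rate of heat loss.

Sheathing layers in series; stud and cavity paths in parallel between them.
R_inner = 0.011/(0.188×16.2) = 0.003612 K/W
R_stud  = 0.105/(0.124×0.17×16.2) = 0.3075 K/W
R_cav   = 0.105/(0.0502×0.83×16.2) = 0.1556 K/W
1/R_core = 1/R_stud + 1/R_cav → R_core = 0.1033 K/W
R_outer = 0.018/(0.897×16.2) = 0.001239 K/W
R_total = 0.1081 K/W
Q = ΔT/R_total = 32/0.1081

Q ≈ 296 W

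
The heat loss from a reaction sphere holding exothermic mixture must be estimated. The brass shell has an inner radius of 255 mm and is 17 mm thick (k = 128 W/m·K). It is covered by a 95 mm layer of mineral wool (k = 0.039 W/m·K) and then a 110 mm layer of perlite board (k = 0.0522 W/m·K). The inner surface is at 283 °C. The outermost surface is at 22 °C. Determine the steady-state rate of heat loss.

Q ≈ 90 W

Radial (spherical) resistances in series:
R_brass shell = (1/0.255 − 1/0.272)/(4π×128) = 1.524×10^-4 K/W
R_mineral wool = (1/0.272 − 1/0.367)/(4π×0.039) = 1.942 K/W
R_perlite board = (1/0.367 − 1/0.477)/(4π×0.0522) = 0.9579 K/W
R_total = 2.9 K/W
Q = ΔT/R_total = 261/2.9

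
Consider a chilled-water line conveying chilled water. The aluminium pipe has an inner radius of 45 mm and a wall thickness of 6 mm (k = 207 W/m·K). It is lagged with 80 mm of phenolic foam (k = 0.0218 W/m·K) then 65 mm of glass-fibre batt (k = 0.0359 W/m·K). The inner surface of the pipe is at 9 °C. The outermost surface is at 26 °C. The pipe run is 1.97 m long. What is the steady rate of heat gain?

Q ≈ 3.86 W

Cylindrical conduction, so R = ln(r₂/r₁)/(2πkL) per layer, in series:
R_aluminium pipe wall = ln(51/45)/(2π×207×1.97) = 4.885×10^-5 K/W
R_phenolic foam = ln(131/51)/(2π×0.0218×1.97) = 3.496 K/W
R_glass-fibre batt = ln(196/131)/(2π×0.0359×1.97) = 0.9067 K/W
R_total = 4.403 K/W
Q = ΔT/R_total = 17/4.403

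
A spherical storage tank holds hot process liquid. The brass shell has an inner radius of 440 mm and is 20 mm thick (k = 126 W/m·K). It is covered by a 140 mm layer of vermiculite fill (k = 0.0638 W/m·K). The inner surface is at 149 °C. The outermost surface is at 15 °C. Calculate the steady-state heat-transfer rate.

Q ≈ 212 W

Radial (spherical) resistances in series:
R_brass shell = (1/0.44 − 1/0.46)/(4π×126) = 6.241×10^-5 K/W
R_vermiculite fill = (1/0.46 − 1/0.6)/(4π×0.0638) = 0.6327 K/W
R_total = 0.6327 K/W
Q = ΔT/R_total = 134/0.6327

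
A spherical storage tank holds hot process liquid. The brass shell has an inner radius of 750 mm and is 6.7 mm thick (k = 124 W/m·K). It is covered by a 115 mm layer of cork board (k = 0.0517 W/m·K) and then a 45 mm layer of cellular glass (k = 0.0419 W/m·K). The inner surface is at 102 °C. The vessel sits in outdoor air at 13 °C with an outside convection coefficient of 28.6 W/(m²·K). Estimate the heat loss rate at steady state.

Each spherical layer contributes R = (1/r_i − 1/r_o)/(4πk):
R_brass shell = (1/0.75 − 1/0.7567)/(4π×124) = 7.576×10^-6 K/W
R_cork board = (1/0.7567 − 1/0.8717)/(4π×0.0517) = 0.2684 K/W
R_cellular glass = (1/0.8717 − 1/0.9167)/(4π×0.0419) = 0.107 K/W
R_outer film = 1/(h·4πr_o²) = 1/(28.6×4π×0.9167²) = 0.003311 K/W
R_total = 0.3786 K/W
Q = ΔT/R_total = 89/0.3786

Q ≈ 235 W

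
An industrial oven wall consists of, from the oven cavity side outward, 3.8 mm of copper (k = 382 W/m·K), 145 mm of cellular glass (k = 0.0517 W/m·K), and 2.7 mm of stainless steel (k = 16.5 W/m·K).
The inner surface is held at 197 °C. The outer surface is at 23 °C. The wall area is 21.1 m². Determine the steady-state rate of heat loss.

Series thermal resistances:
R_copper = L/(kA) = 0.0038/(382×21.1) = 4.715×10^-7 K/W
R_cellular glass = L/(kA) = 0.145/(0.0517×21.1) = 0.1329 K/W
R_stainless steel = L/(kA) = 0.0027/(16.5×21.1) = 7.755×10^-6 K/W
R_total = 0.1329 K/W
Q = ΔT / R_total = 174 / 0.1329

Q ≈ 1310 W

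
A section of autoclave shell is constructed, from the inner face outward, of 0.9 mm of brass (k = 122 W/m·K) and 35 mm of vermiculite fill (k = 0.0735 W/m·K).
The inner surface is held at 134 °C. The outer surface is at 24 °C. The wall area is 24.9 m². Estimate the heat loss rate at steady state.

Q ≈ 5750 W

Model the wall as resistances in series:
R_brass = L/(kA) = 0.0009/(122×24.9) = 2.963×10^-7 K/W
R_vermiculite fill = L/(kA) = 0.035/(0.0735×24.9) = 0.01912 K/W
R_total = 0.01912 K/W
Q = ΔT / R_total = 110 / 0.01912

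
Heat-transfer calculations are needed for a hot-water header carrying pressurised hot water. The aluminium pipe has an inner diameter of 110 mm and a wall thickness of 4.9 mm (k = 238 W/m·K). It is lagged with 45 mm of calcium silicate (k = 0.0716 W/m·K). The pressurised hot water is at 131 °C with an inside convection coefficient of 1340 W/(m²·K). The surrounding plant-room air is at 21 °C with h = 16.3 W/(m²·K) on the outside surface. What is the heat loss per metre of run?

q′ ≈ 82 W/m

For a radial system each layer contributes R = ln(r_out/r_in)/(2πkL); films add R = 1/(hA).
R_inner film = 1/(h_i·2πr₁L) = 1/(1340×2π×0.055×1) = 0.002159 K/W
R_aluminium pipe wall = ln(59.9/55)/(2π×238×1) = 5.707×10^-5 K/W
R_calcium silicate = ln(104.9/59.9)/(2π×0.0716×1) = 1.246 K/W
R_outer film = 1/(h_o·2πr_oL) = 1/(16.3×2π×0.1049×1) = 0.09308 K/W
R_total = 1.341 K/W
Q = ΔT/R_total = 110/1.341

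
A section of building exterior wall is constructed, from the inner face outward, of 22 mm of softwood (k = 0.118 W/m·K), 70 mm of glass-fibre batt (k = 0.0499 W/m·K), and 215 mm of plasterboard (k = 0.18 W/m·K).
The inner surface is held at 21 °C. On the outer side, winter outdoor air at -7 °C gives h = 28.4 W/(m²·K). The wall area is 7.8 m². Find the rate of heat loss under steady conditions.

Q ≈ 77.5 W

Using the resistance-network approach (series):
R_softwood = L/(kA) = 0.022/(0.118×7.8) = 0.0239 K/W
R_glass-fibre batt = L/(kA) = 0.07/(0.0499×7.8) = 0.1798 K/W
R_plasterboard = L/(kA) = 0.215/(0.18×7.8) = 0.1531 K/W
R_outer film = 1/(h_o·A) = 1/(28.4×7.8) = 0.004514 K/W
R_total = 0.3614 K/W
Q = ΔT / R_total = 28 / 0.3614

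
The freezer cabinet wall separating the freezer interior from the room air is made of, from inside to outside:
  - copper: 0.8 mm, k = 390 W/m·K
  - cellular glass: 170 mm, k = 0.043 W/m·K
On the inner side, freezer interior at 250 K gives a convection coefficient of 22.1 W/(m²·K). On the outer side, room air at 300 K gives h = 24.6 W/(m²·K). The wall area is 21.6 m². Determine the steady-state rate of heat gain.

Treating each layer as a thermal resistance in series:
R_inner film = 1/(h_i·A) = 1/(22.1×21.6) = 0.002095 K/W
R_copper = L/(kA) = 0.0008/(390×21.6) = 9.497×10^-8 K/W
R_cellular glass = L/(kA) = 0.17/(0.043×21.6) = 0.183 K/W
R_outer film = 1/(h_o·A) = 1/(24.6×21.6) = 0.001882 K/W
R_total = 0.187 K/W
Q = ΔT / R_total = 50 / 0.187

Q ≈ 267 W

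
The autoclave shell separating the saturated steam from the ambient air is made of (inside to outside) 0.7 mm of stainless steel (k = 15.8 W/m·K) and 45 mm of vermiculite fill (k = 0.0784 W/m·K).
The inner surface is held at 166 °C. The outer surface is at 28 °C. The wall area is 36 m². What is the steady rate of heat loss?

Q ≈ 8650 W

Series thermal resistances:
R_stainless steel = L/(kA) = 0.0007/(15.8×36) = 1.231×10^-6 K/W
R_vermiculite fill = L/(kA) = 0.045/(0.0784×36) = 0.01594 K/W
R_total = 0.01595 K/W
Q = ΔT / R_total = 138 / 0.01595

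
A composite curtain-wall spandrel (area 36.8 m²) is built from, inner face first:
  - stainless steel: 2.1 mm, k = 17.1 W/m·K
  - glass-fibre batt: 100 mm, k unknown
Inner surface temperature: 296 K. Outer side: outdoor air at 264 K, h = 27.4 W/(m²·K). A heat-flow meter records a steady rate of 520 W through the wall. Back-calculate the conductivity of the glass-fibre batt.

k ≈ 0.0449 W/(m·K)

Series thermal resistances:
R_stainless steel = L/(kA) = 0.0021/(17.1×36.8) = 3.337×10^-6 K/W
R_outer film = 1/(h_o·A) = 1/(27.4×36.8) = 9.917×10^-4 K/W
Sum of known resistances R_other = 9.951×10^-4 K/W
Total R = ΔT/Q = 32/520 = 0.06154 K/W
R_glass-fibre batt = R_total − R_other = 0.06054 K/W
k = L/(R·A) = 0.1/(0.06054×36.8)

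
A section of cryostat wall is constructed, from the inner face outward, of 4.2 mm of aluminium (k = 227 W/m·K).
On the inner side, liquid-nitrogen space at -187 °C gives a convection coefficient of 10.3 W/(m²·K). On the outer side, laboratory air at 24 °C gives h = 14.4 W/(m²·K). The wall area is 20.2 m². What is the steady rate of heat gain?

Q ≈ 25600 W

Model the wall as resistances in series:
R_inner film = 1/(h_i·A) = 1/(10.3×20.2) = 0.004806 K/W
R_aluminium = L/(kA) = 0.0042/(227×20.2) = 9.16×10^-7 K/W
R_outer film = 1/(h_o·A) = 1/(14.4×20.2) = 0.003438 K/W
R_total = 0.008245 K/W
Q = ΔT / R_total = 211 / 0.008245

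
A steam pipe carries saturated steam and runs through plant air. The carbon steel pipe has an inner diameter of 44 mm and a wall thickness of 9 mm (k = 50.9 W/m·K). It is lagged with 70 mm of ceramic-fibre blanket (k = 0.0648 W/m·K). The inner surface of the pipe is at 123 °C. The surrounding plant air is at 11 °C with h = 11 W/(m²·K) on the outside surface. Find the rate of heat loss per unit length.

Radial resistances (cylindrical: R_cond = ln(r_o/r_i)/(2πkL), R_conv = 1/(h·2πrL)):
R_carbon steel pipe wall = ln(31/22)/(2π×50.9×1) = 0.001072 K/W
R_ceramic-fibre blanket = ln(101/31)/(2π×0.0648×1) = 2.901 K/W
R_outer film = 1/(h_o·2πr_oL) = 1/(11×2π×0.101×1) = 0.1433 K/W
R_total = 3.045 K/W
Q = ΔT/R_total = 112/3.045

q′ ≈ 36.8 W/m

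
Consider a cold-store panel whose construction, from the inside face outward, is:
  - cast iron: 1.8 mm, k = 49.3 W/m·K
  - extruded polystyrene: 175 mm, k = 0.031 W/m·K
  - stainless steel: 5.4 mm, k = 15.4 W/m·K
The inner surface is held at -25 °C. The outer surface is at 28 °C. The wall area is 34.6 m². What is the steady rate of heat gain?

Q ≈ 325 W

Treating each layer as a thermal resistance in series:
R_cast iron = L/(kA) = 0.0018/(49.3×34.6) = 1.055×10^-6 K/W
R_extruded polystyrene = L/(kA) = 0.175/(0.031×34.6) = 0.1632 K/W
R_stainless steel = L/(kA) = 0.0054/(15.4×34.6) = 1.013×10^-5 K/W
R_total = 0.1632 K/W
Q = ΔT / R_total = 53 / 0.1632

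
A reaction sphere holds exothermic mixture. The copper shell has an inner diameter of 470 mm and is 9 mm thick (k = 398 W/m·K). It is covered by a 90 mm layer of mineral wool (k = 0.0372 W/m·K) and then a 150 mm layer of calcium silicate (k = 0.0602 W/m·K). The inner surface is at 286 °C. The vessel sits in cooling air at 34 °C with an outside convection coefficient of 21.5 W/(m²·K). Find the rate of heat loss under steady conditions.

For a spherical shell R = (1/r₁ − 1/r₂)/(4πk); film R = 1/(h·4πr²). In series:
R_copper shell = (1/0.235 − 1/0.244)/(4π×398) = 3.138×10^-5 K/W
R_mineral wool = (1/0.244 − 1/0.334)/(4π×0.0372) = 2.362 K/W
R_calcium silicate = (1/0.334 − 1/0.484)/(4π×0.0602) = 1.227 K/W
R_outer film = 1/(h·4πr_o²) = 1/(21.5×4π×0.484²) = 0.0158 K/W
R_total = 3.605 K/W
Q = ΔT/R_total = 252/3.605

Q ≈ 69.9 W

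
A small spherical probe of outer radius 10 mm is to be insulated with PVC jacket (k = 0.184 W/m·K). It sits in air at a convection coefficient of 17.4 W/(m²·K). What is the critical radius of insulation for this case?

r_cr ≈ 21.1 mm

For a sphere r_cr = 2k/h = 2×0.184/17.4
r_cr = 21.1 mm; since the bare radius (10 mm) is below r_cr, adding a thin layer of insulation will *increase* heat loss.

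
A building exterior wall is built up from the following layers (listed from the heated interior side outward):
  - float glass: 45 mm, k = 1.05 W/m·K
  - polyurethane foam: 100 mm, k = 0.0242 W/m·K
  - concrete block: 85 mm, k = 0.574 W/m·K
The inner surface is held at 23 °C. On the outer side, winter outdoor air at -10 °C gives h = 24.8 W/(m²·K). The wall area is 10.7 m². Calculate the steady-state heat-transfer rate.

Using the resistance-network approach (series):
R_float glass = L/(kA) = 0.045/(1.05×10.7) = 0.004005 K/W
R_polyurethane foam = L/(kA) = 0.1/(0.0242×10.7) = 0.3862 K/W
R_concrete block = L/(kA) = 0.085/(0.574×10.7) = 0.01384 K/W
R_outer film = 1/(h_o·A) = 1/(24.8×10.7) = 0.003768 K/W
R_total = 0.4078 K/W
Q = ΔT / R_total = 33 / 0.4078

Q ≈ 80.9 W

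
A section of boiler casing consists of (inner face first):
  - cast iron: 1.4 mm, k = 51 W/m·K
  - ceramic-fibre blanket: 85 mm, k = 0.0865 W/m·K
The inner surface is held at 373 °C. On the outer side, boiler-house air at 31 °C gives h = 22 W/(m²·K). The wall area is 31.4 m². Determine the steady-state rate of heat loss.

Using the resistance-network approach (series):
R_cast iron = L/(kA) = 0.0014/(51×31.4) = 8.742×10^-7 K/W
R_ceramic-fibre blanket = L/(kA) = 0.085/(0.0865×31.4) = 0.03129 K/W
R_outer film = 1/(h_o·A) = 1/(22×31.4) = 0.001448 K/W
R_total = 0.03274 K/W
Q = ΔT / R_total = 342 / 0.03274

Q ≈ 10400 W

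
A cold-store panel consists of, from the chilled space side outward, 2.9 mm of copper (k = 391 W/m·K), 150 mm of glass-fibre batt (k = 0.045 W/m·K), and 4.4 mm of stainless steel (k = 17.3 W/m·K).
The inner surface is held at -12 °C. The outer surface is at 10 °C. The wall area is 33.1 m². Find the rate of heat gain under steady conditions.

Q ≈ 218 W

Series thermal resistances:
R_copper = L/(kA) = 0.0029/(391×33.1) = 2.241×10^-7 K/W
R_glass-fibre batt = L/(kA) = 0.15/(0.045×33.1) = 0.1007 K/W
R_stainless steel = L/(kA) = 0.0044/(17.3×33.1) = 7.684×10^-6 K/W
R_total = 0.1007 K/W
Q = ΔT / R_total = 22 / 0.1007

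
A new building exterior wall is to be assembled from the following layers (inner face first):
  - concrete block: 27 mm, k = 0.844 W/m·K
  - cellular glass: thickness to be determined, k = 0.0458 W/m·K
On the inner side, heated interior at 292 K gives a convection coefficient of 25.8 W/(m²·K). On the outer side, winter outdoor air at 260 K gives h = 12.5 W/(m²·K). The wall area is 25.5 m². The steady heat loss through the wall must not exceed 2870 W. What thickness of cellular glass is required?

Thermal resistances in series:
R_inner film = 1/(h_i·A) = 1/(25.8×25.5) = 0.00152 K/W
R_concrete block = L/(kA) = 0.027/(0.844×25.5) = 0.001255 K/W
R_outer film = 1/(h_o·A) = 1/(12.5×25.5) = 0.003137 K/W
Sum of the known resistances R_other = 0.005912 K/W
Required total resistance R_tot = ΔT/Q_allow = 32/2870 = 0.01115 K/W
R_cellular glass = R_tot − R_other = 0.005238 K/W
L = R·k·A = 0.005238×0.0458×25.5

L ≈ 6.12 mm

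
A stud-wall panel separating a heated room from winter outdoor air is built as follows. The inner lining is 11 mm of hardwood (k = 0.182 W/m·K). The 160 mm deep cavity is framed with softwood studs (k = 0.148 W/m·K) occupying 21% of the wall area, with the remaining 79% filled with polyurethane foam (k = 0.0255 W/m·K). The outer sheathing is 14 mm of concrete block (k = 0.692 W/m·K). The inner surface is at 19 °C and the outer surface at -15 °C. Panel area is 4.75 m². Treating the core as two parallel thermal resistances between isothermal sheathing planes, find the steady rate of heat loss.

Q ≈ 50.4 W

Sheathing layers in series; stud and cavity paths in parallel between them.
R_inner = 0.011/(0.182×4.75) = 0.01272 K/W
R_stud  = 0.16/(0.148×0.21×4.75) = 1.084 K/W
R_cav   = 0.16/(0.0255×0.79×4.75) = 1.672 K/W
1/R_core = 1/R_stud + 1/R_cav → R_core = 0.6576 K/W
R_outer = 0.014/(0.692×4.75) = 0.004259 K/W
R_total = 0.6746 K/W
Q = ΔT/R_total = 34/0.6746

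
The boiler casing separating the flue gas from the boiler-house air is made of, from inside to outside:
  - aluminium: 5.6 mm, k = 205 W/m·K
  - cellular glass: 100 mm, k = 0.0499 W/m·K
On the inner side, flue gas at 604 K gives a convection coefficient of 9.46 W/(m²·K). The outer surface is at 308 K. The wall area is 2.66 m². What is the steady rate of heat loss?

Q ≈ 373 W

Treating each layer as a thermal resistance in series:
R_inner film = 1/(h_i·A) = 1/(9.46×2.66) = 0.03974 K/W
R_aluminium = L/(kA) = 0.0056/(205×2.66) = 1.027×10^-5 K/W
R_cellular glass = L/(kA) = 0.1/(0.0499×2.66) = 0.7534 K/W
R_total = 0.7931 K/W
Q = ΔT / R_total = 296 / 0.7931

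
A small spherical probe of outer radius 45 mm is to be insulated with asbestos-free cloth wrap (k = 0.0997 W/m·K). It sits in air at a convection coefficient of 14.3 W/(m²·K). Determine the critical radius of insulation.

r_cr ≈ 13.9 mm

For a sphere r_cr = 2k/h = 2×0.0997/14.3
r_cr = 13.9 mm; since the bare radius (45 mm) is above r_cr, any added insulation will reduce heat loss.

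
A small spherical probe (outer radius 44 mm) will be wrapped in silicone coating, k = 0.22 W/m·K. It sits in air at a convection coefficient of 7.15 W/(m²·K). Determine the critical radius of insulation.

For a sphere r_cr = 2k/h = 2×0.22/7.15
r_cr = 61.5 mm; since the bare radius (44 mm) is below r_cr, adding a thin layer of insulation will *increase* heat loss.

r_cr ≈ 61.5 mm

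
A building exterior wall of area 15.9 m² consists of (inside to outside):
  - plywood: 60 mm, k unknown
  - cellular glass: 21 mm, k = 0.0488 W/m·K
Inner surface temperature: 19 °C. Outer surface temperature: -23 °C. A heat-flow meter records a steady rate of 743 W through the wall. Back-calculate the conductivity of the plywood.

Thermal resistances in series:
R_cellular glass = L/(kA) = 0.021/(0.0488×15.9) = 0.02706 K/W
Sum of known resistances R_other = 0.02706 K/W
Total R = ΔT/Q = 42/743 = 0.05653 K/W
R_plywood = R_total − R_other = 0.02946 K/W
k = L/(R·A) = 0.06/(0.02946×15.9)

k ≈ 0.128 W/(m·K)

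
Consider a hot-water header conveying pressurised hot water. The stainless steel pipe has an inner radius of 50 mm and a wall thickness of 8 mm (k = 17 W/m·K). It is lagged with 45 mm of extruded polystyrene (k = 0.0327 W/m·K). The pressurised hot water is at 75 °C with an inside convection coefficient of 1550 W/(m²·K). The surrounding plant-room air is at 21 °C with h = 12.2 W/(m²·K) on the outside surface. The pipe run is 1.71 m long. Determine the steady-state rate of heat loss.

Per-layer cylindrical resistances, series-summed:
R_inner film = 1/(h_i·2πr₁L) = 1/(1550×2π×0.05×1.71) = 0.001201 K/W
R_stainless steel pipe wall = ln(58/50)/(2π×17×1.71) = 8.126×10^-4 K/W
R_extruded polystyrene = ln(103/58)/(2π×0.0327×1.71) = 1.635 K/W
R_outer film = 1/(h_o·2πr_oL) = 1/(12.2×2π×0.103×1.71) = 0.07407 K/W
R_total = 1.711 K/W
Q = ΔT/R_total = 54/1.711

Q ≈ 31.6 W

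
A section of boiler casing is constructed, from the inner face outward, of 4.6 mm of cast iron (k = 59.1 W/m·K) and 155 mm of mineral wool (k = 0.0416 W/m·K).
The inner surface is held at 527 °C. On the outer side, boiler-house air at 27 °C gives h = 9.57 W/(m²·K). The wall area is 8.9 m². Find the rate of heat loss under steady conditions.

Q ≈ 1160 W

Thermal resistances in series:
R_cast iron = L/(kA) = 0.0046/(59.1×8.9) = 8.745×10^-6 K/W
R_mineral wool = L/(kA) = 0.155/(0.0416×8.9) = 0.4186 K/W
R_outer film = 1/(h_o·A) = 1/(9.57×8.9) = 0.01174 K/W
R_total = 0.4304 K/W
Q = ΔT / R_total = 500 / 0.4304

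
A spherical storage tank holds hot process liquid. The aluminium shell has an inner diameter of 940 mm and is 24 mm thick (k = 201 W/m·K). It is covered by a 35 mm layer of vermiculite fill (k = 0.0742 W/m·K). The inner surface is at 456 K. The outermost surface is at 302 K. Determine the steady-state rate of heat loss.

For a spherical shell R = (1/r₁ − 1/r₂)/(4πk); film R = 1/(h·4πr²). In series:
R_aluminium shell = (1/0.47 − 1/0.494)/(4π×201) = 4.092×10^-5 K/W
R_vermiculite fill = (1/0.494 − 1/0.529)/(4π×0.0742) = 0.1436 K/W
R_total = 0.1437 K/W
Q = ΔT/R_total = 154/0.1437

Q ≈ 1070 W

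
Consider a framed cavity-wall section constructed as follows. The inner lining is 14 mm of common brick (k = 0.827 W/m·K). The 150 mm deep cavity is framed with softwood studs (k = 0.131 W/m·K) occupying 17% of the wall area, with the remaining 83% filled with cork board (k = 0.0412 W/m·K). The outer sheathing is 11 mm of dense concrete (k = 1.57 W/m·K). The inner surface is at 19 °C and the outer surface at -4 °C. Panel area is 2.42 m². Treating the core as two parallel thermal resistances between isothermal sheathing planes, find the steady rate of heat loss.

Sheathing layers in series; stud and cavity paths in parallel between them.
R_inner = 0.014/(0.827×2.42) = 0.006995 K/W
R_stud  = 0.15/(0.131×0.17×2.42) = 2.783 K/W
R_cav   = 0.15/(0.0412×0.83×2.42) = 1.813 K/W
1/R_core = 1/R_stud + 1/R_cav → R_core = 1.098 K/W
R_outer = 0.011/(1.57×2.42) = 0.002895 K/W
R_total = 1.108 K/W
Q = ΔT/R_total = 23/1.108

Q ≈ 20.8 W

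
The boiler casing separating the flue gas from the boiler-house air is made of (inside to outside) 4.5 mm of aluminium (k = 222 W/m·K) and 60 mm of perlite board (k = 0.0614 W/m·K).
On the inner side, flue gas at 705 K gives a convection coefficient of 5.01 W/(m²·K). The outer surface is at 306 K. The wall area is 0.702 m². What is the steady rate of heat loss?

Q ≈ 238 W

Series thermal resistances:
R_inner film = 1/(h_i·A) = 1/(5.01×0.702) = 0.2843 K/W
R_aluminium = L/(kA) = 0.0045/(222×0.702) = 2.888×10^-5 K/W
R_perlite board = L/(kA) = 0.06/(0.0614×0.702) = 1.392 K/W
R_total = 1.676 K/W
Q = ΔT / R_total = 399 / 1.676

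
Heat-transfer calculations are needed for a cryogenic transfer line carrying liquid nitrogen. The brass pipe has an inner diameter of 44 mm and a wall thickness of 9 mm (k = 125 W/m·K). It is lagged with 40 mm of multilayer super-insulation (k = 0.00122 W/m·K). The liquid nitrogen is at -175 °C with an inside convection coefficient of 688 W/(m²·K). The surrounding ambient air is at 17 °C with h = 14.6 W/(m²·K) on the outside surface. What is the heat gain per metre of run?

q′ ≈ 1.77 W/m

Radial resistances (cylindrical: R_cond = ln(r_o/r_i)/(2πkL), R_conv = 1/(h·2πrL)):
R_inner film = 1/(h_i·2πr₁L) = 1/(688×2π×0.022×1) = 0.01051 K/W
R_brass pipe wall = ln(31/22)/(2π×125×1) = 4.367×10^-4 K/W
R_multilayer super-insulation = ln(71/31)/(2π×0.00122×1) = 108.1 K/W
R_outer film = 1/(h_o·2πr_oL) = 1/(14.6×2π×0.071×1) = 0.1535 K/W
R_total = 108.3 K/W
Q = ΔT/R_total = 192/108.3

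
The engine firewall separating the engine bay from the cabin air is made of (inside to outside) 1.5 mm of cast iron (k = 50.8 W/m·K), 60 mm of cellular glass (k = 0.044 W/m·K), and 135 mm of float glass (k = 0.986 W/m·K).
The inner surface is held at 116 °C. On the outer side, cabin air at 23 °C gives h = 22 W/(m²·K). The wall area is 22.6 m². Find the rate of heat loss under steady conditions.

Q ≈ 1360 W

Model the wall as resistances in series:
R_cast iron = L/(kA) = 0.0015/(50.8×22.6) = 1.307×10^-6 K/W
R_cellular glass = L/(kA) = 0.06/(0.044×22.6) = 0.06034 K/W
R_float glass = L/(kA) = 0.135/(0.986×22.6) = 0.006058 K/W
R_outer film = 1/(h_o·A) = 1/(22×22.6) = 0.002011 K/W
R_total = 0.06841 K/W
Q = ΔT / R_total = 93 / 0.06841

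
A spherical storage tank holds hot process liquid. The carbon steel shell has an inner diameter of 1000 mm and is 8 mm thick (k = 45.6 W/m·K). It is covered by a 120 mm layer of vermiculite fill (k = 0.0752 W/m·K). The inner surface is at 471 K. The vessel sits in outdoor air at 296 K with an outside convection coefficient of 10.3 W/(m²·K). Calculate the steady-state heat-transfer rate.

For a spherical shell R = (1/r₁ − 1/r₂)/(4πk); film R = 1/(h·4πr²). In series:
R_carbon steel shell = (1/0.5 − 1/0.508)/(4π×45.6) = 5.496×10^-5 K/W
R_vermiculite fill = (1/0.508 − 1/0.628)/(4π×0.0752) = 0.398 K/W
R_outer film = 1/(h·4πr_o²) = 1/(10.3×4π×0.628²) = 0.01959 K/W
R_total = 0.4177 K/W
Q = ΔT/R_total = 175/0.4177

Q ≈ 419 W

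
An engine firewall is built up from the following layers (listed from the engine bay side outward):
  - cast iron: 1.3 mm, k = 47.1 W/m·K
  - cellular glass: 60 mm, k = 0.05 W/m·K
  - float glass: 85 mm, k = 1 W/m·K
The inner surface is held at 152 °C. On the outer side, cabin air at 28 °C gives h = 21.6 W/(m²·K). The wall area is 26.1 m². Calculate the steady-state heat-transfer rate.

Q ≈ 2430 W

Using the resistance-network approach (series):
R_cast iron = L/(kA) = 0.0013/(47.1×26.1) = 1.058×10^-6 K/W
R_cellular glass = L/(kA) = 0.06/(0.05×26.1) = 0.04598 K/W
R_float glass = L/(kA) = 0.085/(1×26.1) = 0.003257 K/W
R_outer film = 1/(h_o·A) = 1/(21.6×26.1) = 0.001774 K/W
R_total = 0.05101 K/W
Q = ΔT / R_total = 124 / 0.05101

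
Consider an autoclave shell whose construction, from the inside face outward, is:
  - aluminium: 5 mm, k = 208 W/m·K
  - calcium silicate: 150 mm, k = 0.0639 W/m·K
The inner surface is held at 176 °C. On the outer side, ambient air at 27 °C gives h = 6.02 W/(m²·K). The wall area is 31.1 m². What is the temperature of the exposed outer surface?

T ≈ 36.8 °C

Model the wall as resistances in series:
R_aluminium = L/(kA) = 0.005/(208×31.1) = 7.729×10^-7 K/W
R_calcium silicate = L/(kA) = 0.15/(0.0639×31.1) = 0.07548 K/W
R_outer film = 1/(h_o·A) = 1/(6.02×31.1) = 0.005341 K/W
R_total = 0.08082 K/W;  Q = ΔT/R_total = 149/0.08082 = 1844 W
T_interface = T_inner − Q·ΣR(inner→interface) = 176 − 1840×0.07548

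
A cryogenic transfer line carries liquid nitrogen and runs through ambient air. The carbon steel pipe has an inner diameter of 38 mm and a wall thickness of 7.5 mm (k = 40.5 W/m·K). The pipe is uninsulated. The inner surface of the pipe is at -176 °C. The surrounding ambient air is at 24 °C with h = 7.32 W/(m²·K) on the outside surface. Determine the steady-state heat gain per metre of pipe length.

q′ ≈ 243 W/m

For a radial system each layer contributes R = ln(r_out/r_in)/(2πkL); films add R = 1/(hA).
R_carbon steel pipe wall = ln(26.5/19)/(2π×40.5×1) = 0.001307 K/W
R_outer film = 1/(h_o·2πr_oL) = 1/(7.32×2π×0.0265×1) = 0.8205 K/W
R_total = 0.8218 K/W
Q = ΔT/R_total = 200/0.8218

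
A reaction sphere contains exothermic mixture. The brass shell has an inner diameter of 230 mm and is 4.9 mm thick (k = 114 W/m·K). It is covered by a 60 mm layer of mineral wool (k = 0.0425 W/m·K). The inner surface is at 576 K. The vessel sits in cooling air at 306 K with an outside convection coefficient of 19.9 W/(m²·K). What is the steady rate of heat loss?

Q ≈ 50.6 W

For a spherical shell R = (1/r₁ − 1/r₂)/(4πk); film R = 1/(h·4πr²). In series:
R_brass shell = (1/0.115 − 1/0.1199)/(4π×114) = 2.481×10^-4 K/W
R_mineral wool = (1/0.1199 − 1/0.1799)/(4π×0.0425) = 5.208 K/W
R_outer film = 1/(h·4πr_o²) = 1/(19.9×4π×0.1799²) = 0.1236 K/W
R_total = 5.332 K/W
Q = ΔT/R_total = 270/5.332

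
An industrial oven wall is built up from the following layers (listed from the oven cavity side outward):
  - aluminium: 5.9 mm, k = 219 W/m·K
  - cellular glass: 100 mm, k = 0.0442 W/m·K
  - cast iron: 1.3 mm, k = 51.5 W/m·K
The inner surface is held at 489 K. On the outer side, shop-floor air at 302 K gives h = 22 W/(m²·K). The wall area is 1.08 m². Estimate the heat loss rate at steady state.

Q ≈ 87.5 W

Thermal resistances in series:
R_aluminium = L/(kA) = 0.0059/(219×1.08) = 2.495×10^-5 K/W
R_cellular glass = L/(kA) = 0.1/(0.0442×1.08) = 2.095 K/W
R_cast iron = L/(kA) = 0.0013/(51.5×1.08) = 2.337×10^-5 K/W
R_outer film = 1/(h_o·A) = 1/(22×1.08) = 0.04209 K/W
R_total = 2.137 K/W
Q = ΔT / R_total = 187 / 2.137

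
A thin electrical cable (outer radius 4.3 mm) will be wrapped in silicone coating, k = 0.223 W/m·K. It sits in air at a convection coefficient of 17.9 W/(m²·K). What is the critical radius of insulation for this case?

For a cylinder r_cr = k/h = 0.223/17.9
r_cr = 12.5 mm; since the bare radius (4.3 mm) is below r_cr, adding a thin layer of insulation will *increase* heat loss.

r_cr ≈ 12.5 mm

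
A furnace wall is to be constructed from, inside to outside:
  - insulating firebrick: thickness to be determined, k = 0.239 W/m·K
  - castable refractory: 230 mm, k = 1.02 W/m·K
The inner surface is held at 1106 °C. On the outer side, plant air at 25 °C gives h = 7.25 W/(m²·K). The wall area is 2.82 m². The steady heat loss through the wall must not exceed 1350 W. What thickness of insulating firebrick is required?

Model the wall as resistances in series:
R_castable refractory = L/(kA) = 0.23/(1.02×2.82) = 0.07996 K/W
R_outer film = 1/(h_o·A) = 1/(7.25×2.82) = 0.04891 K/W
Sum of the known resistances R_other = 0.1289 K/W
Required total resistance R_tot = ΔT/Q_allow = 1081/1350 = 0.8007 K/W
R_insulating firebrick = R_tot − R_other = 0.6719 K/W
L = R·k·A = 0.6719×0.239×2.82

L ≈ 453 mm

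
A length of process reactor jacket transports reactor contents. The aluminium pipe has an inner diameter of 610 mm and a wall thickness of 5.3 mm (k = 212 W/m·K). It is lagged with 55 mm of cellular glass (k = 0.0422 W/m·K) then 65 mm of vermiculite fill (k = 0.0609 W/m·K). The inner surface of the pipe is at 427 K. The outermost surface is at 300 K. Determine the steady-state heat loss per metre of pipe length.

For a radial system each layer contributes R = ln(r_out/r_in)/(2πkL); films add R = 1/(hA).
R_aluminium pipe wall = ln(310.3/305)/(2π×212×1) = 1.293×10^-5 K/W
R_cellular glass = ln(365.3/310.3)/(2π×0.0422×1) = 0.6154 K/W
R_vermiculite fill = ln(430.3/365.3)/(2π×0.0609×1) = 0.428 K/W
R_total = 1.043 K/W
Q = ΔT/R_total = 127/1.043

q′ ≈ 122 W/m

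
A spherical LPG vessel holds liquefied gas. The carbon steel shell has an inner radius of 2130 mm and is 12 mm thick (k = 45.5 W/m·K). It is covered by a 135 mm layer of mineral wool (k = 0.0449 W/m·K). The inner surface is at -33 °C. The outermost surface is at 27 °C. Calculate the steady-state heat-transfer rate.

For a spherical shell R = (1/r₁ − 1/r₂)/(4πk); film R = 1/(h·4πr²). In series:
R_carbon steel shell = (1/2.13 − 1/2.142)/(4π×45.5) = 4.6×10^-6 K/W
R_mineral wool = (1/2.142 − 1/2.277)/(4π×0.0449) = 0.04906 K/W
R_total = 0.04906 K/W
Q = ΔT/R_total = 60/0.04906

Q ≈ 1220 W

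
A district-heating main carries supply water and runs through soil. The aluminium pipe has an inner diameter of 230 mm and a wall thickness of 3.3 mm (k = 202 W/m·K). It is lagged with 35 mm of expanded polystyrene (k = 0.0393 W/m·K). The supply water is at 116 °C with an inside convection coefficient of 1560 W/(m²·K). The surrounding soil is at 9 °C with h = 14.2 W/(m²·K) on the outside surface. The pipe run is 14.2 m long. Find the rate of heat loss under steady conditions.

Q ≈ 1350 W

Per-layer cylindrical resistances, series-summed:
R_inner film = 1/(h_i·2πr₁L) = 1/(1560×2π×0.115×14.2) = 6.248×10^-5 K/W
R_aluminium pipe wall = ln(118.3/115)/(2π×202×14.2) = 1.57×10^-6 K/W
R_expanded polystyrene = ln(153.3/118.3)/(2π×0.0393×14.2) = 0.07391 K/W
R_outer film = 1/(h_o·2πr_oL) = 1/(14.2×2π×0.1533×14.2) = 0.005149 K/W
R_total = 0.07913 K/W
Q = ΔT/R_total = 107/0.07913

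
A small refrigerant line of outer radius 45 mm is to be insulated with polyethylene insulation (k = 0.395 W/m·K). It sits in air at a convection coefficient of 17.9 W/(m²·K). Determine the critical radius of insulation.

r_cr ≈ 22.1 mm

For a cylinder r_cr = k/h = 0.395/17.9
r_cr = 22.1 mm; since the bare radius (45 mm) is above r_cr, any added insulation will reduce heat loss.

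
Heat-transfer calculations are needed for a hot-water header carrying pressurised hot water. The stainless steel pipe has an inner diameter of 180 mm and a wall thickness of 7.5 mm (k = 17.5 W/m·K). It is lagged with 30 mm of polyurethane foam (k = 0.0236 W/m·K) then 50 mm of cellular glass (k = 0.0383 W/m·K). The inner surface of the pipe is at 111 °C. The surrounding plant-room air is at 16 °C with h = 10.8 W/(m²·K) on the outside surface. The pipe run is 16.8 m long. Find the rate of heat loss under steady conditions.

Per-layer cylindrical resistances, series-summed:
R_stainless steel pipe wall = ln(97.5/90)/(2π×17.5×16.8) = 4.333×10^-5 K/W
R_polyurethane foam = ln(127.5/97.5)/(2π×0.0236×16.8) = 0.1077 K/W
R_cellular glass = ln(177.5/127.5)/(2π×0.0383×16.8) = 0.08184 K/W
R_outer film = 1/(h_o·2πr_oL) = 1/(10.8×2π×0.1775×16.8) = 0.004942 K/W
R_total = 0.1945 K/W
Q = ΔT/R_total = 95/0.1945

Q ≈ 488 W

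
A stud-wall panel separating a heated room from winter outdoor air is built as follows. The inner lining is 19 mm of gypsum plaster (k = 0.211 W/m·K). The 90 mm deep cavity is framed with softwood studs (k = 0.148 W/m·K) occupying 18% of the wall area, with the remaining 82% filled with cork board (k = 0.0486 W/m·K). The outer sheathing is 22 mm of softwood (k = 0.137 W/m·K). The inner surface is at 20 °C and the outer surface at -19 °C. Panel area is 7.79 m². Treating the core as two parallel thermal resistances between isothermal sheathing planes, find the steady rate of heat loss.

Q ≈ 189 W

Sheathing layers in series; stud and cavity paths in parallel between them.
R_inner = 0.019/(0.211×7.79) = 0.01156 K/W
R_stud  = 0.09/(0.148×0.18×7.79) = 0.4337 K/W
R_cav   = 0.09/(0.0486×0.82×7.79) = 0.2899 K/W
1/R_core = 1/R_stud + 1/R_cav → R_core = 0.1738 K/W
R_outer = 0.022/(0.137×7.79) = 0.02061 K/W
R_total = 0.2059 K/W
Q = ΔT/R_total = 39/0.2059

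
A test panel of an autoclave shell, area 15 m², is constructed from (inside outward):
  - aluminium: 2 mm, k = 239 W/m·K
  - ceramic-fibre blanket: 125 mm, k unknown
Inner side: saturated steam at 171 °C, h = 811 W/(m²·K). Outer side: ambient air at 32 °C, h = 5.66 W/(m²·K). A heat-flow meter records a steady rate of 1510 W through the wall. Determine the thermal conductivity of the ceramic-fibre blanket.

Treating each layer as a thermal resistance in series:
R_inner film = 1/(h_i·A) = 1/(811×15) = 8.22×10^-5 K/W
R_aluminium = L/(kA) = 0.002/(239×15) = 5.579×10^-7 K/W
R_outer film = 1/(h_o·A) = 1/(5.66×15) = 0.01178 K/W
Sum of known resistances R_other = 0.01186 K/W
Total R = ΔT/Q = 139/1510 = 0.09205 K/W
R_ceramic-fibre blanket = R_total − R_other = 0.08019 K/W
k = L/(R·A) = 0.125/(0.08019×15)

k ≈ 0.104 W/(m·K)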